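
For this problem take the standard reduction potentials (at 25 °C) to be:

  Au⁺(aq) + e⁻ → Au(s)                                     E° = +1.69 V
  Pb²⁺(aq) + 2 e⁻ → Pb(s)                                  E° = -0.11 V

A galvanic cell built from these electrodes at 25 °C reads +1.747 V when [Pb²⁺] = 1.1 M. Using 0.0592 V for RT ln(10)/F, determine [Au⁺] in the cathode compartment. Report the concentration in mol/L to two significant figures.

0.13 M

Au⁺/Au is the cathode, Pb²⁺/Pb the anode: E°cell = +1.80 V, n = 2.
Overall reaction: 2 Au⁺(aq) + Pb(s) → 2 Au(s) + Pb²⁺(aq); Q = [Pb²⁺]^1/[Au⁺]^2.
From E = E° − (0.0592/n) log Q: log Q = (E° − E)·n/0.0592 = (+1.80 − (+1.747))·2/0.0592 = 1.7905.
So 2·log[Au⁺] = 1·log(1.1) − log Q = 0.0414 − (1.7905) = -1.7491; log[Au⁺] = -1.7491 / 2 = -0.8746; [Au⁺] = 10^(-0.8746) ≈ 0.13 M.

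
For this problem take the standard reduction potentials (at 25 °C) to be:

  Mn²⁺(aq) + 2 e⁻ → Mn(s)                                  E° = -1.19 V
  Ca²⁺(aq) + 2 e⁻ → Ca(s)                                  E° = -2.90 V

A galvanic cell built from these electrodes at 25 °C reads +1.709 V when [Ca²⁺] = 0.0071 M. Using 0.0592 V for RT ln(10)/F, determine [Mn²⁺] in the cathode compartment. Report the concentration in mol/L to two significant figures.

0.0066 M

Mn²⁺/Mn is the cathode, Ca²⁺/Ca the anode: E°cell = +1.71 V, n = 2.
Overall reaction: Mn²⁺(aq) + Ca(s) → Mn(s) + Ca²⁺(aq); Q = [Ca²⁺]^1/[Mn²⁺]^1.
From E = E° − (0.0592/n) log Q: log Q = (E° − E)·n/0.0592 = (+1.71 − (+1.709))·2/0.0592 = 0.0338.
So 1·log[Mn²⁺] = 1·log(0.0071) − log Q = -2.1487 − (0.0338) = -2.1825; [Mn²⁺] = 10^(-2.1825) ≈ 0.0066 M.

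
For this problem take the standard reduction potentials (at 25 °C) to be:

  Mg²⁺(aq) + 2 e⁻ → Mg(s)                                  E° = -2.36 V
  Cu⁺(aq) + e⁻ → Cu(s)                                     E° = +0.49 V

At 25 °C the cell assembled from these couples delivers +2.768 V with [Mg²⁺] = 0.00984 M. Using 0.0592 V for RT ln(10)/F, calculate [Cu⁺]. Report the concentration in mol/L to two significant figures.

0.0041 M

Cu⁺/Cu is the cathode, Mg²⁺/Mg the anode: E°cell = +2.85 V, n = 2.
Overall reaction: 2 Cu⁺(aq) + Mg(s) → 2 Cu(s) + Mg²⁺(aq); Q = [Mg²⁺]^1/[Cu⁺]^2.
From E = E° − (0.0592/n) log Q: log Q = (E° − E)·n/0.0592 = (+2.85 − (+2.768))·2/0.0592 = 2.7703.
So 2·log[Cu⁺] = 1·log(0.00984) − log Q = -2.0070 − (2.7703) = -4.7773; log[Cu⁺] = -4.7773 / 2 = -2.3887; [Cu⁺] = 10^(-2.3887) ≈ 0.0041 M.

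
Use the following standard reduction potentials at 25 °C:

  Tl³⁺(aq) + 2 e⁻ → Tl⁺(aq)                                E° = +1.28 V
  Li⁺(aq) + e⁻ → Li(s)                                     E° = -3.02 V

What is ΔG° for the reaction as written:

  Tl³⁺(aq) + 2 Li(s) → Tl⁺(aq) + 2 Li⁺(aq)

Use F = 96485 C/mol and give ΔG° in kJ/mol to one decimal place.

As written, Tl³⁺/Tl⁺ is reduced (cathode) and Li⁺/Li is oxidised (anode), so E°cell = (+1.28) − (-3.02) = +4.30 V.
Balancing electrons gives n = 2.
ΔG° = −nFE° = −(2)(96485)(+4.30) = -829,771 J = -829.8 kJ/mol.

-829.8 kJ/mol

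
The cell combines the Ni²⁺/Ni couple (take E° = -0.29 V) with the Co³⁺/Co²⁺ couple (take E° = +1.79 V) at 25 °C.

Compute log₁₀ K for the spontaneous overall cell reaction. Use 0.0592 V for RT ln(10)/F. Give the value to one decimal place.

Cathode: Co³⁺/Co²⁺; anode: Ni²⁺/Ni. E°cell = +2.08 V, n = 2.
log K = nE°cell / 0.0592 = (2)(+2.08) / 0.0592 = 70.3.

70.3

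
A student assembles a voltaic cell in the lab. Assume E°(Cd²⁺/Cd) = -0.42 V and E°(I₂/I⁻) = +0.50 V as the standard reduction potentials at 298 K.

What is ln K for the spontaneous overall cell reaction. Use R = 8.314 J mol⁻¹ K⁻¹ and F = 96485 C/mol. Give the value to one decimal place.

Cathode: I₂/I⁻; anode: Cd²⁺/Cd. E°cell = (+0.50) − (-0.42) = +0.92 V, with n = 2.
ΔG° = −nFE° = −RT ln K, so ln K = nFE°/(RT) = (2)(96485)(+0.92) / ((8.314)(298)) = 71.656.

71.7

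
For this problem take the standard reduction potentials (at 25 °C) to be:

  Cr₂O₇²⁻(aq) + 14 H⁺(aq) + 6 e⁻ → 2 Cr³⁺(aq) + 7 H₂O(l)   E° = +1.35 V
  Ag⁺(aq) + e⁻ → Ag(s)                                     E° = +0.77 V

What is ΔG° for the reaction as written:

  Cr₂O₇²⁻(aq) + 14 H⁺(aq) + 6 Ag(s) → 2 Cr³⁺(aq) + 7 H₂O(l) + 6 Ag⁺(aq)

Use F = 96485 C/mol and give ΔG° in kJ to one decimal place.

-335.8 kJ

As written, Cr₂O₇²⁻/Cr³⁺ is reduced (cathode) and Ag⁺/Ag is oxidised (anode), so E°cell = (+1.35) − (+0.77) = +0.58 V.
Balancing electrons gives n = 6.
ΔG° = −nFE° = −(6)(96485)(+0.58) = -335,768 J = -335.8 kJ.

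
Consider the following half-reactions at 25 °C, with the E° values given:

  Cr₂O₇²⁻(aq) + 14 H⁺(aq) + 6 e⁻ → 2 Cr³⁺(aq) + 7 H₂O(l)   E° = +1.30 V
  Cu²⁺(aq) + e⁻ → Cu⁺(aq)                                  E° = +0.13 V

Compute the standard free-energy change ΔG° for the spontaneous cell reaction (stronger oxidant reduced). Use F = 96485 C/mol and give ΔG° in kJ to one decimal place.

Cr₂O₇²⁻/Cr³⁺ (E° = +1.30 V) is the cathode; Cu²⁺/Cu⁺ (E° = +0.13 V) is the anode, so E°cell = +1.17 V.
Balancing electrons gives n = 6 (lcm of 6 and 1).
ΔG° = −nFE° = −(6)(96485)(+1.17) = -677,325 J = -677.3 kJ.

-677.3 kJ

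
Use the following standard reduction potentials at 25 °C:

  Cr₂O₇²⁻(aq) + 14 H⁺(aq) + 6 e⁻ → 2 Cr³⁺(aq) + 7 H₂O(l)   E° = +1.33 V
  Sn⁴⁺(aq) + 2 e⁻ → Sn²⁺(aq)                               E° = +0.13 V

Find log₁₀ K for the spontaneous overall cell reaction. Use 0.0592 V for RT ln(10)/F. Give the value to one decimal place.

Cathode: Cr₂O₇²⁻/Cr³⁺; anode: Sn⁴⁺/Sn²⁺. E°cell = +1.20 V, n = 6.
log K = nE°cell / 0.0592 = (6)(+1.20) / 0.0592 = 121.6.

121.6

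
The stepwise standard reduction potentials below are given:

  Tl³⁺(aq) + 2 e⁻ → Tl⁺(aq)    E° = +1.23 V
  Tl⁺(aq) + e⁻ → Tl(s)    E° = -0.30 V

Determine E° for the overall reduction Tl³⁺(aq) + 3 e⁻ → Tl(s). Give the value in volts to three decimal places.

+0.720 V

Adding the free-energy changes (−nFE°) of the two steps gives −n₃FE°₃ = −n₁FE°₁ − n₂FE°₂.
E°₃ = (2×+1.23 + 1×-0.30) / 3 = (+2.160) / 3 = +0.720 V.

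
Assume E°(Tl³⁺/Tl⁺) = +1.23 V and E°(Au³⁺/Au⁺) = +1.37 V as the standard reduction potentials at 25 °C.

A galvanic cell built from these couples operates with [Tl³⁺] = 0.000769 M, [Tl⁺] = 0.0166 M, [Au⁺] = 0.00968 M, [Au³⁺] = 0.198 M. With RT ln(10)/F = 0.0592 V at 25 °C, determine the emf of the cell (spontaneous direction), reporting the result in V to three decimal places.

Au³⁺/Au⁺ is the cathode (higher E°), Tl³⁺/Tl⁺ the anode: E°cell = +1.37 − (+1.23) = +0.14 V, n = 2.
Overall: Au³⁺(aq) + Tl⁺(aq) → Au⁺(aq) + Tl³⁺(aq)
Q = [Au⁺]·[Tl³⁺] / ([Au³⁺]·[Tl⁺]); log Q = -2.645.
E = E° − (0.0592/n) log Q = +0.14 − (0.0592/2)(-2.645) = +0.218 V.

+0.218 V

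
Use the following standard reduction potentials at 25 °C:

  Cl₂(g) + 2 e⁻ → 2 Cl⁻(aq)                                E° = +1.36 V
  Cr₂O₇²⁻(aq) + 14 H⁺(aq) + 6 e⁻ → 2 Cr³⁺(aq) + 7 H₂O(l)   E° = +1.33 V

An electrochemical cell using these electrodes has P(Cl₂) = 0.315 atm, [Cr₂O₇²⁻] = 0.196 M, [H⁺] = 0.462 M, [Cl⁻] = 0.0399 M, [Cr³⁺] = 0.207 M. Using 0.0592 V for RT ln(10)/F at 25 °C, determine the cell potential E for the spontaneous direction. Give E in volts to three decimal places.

+0.138 V

Cl₂/Cl⁻ is the cathode (higher E°), Cr₂O₇²⁻/Cr³⁺ the anode: E°cell = +1.36 − (+1.33) = +0.03 V, n = 6.
Overall: 3 Cl₂(g) + 2 Cr³⁺(aq) + 7 H₂O(l) → 6 Cl⁻(aq) + Cr₂O₇²⁻(aq) + 14 H⁺(aq)
Q = [Cl⁻]^6·[Cr₂O₇²⁻]·[H⁺]^14 / (P(Cl₂)^3·[Cr³⁺]^2); log Q = -10.924.
E = E° − (0.0592/n) log Q = +0.03 − (0.0592/6)(-10.924) = +0.138 V.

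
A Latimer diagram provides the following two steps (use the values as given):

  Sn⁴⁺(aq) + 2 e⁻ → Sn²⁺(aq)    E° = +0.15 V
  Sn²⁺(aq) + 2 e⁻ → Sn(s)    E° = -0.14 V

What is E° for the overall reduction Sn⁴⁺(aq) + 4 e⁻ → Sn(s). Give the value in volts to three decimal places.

Adding the free-energy changes (−nFE°) of the two steps gives −n₃FE°₃ = −n₁FE°₁ − n₂FE°₂.
E°₃ = (2×+0.15 + 2×-0.14) / 4 = (+0.020) / 4 = +0.005 V.

+0.005 V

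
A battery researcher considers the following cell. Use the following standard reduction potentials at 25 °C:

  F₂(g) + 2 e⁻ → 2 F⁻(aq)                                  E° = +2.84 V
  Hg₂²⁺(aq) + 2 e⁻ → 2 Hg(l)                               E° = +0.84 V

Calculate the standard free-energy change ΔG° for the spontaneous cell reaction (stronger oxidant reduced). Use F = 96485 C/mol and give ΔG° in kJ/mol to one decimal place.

-385.9 kJ/mol

F₂/F⁻ (E° = +2.84 V) is the cathode; Hg₂²⁺/Hg (E° = +0.84 V) is the anode, so E°cell = +2.00 V.
Balancing electrons gives n = 2 (lcm of 2 and 2).
ΔG° = −nFE° = −(2)(96485)(+2.00) = -385,940 J = -385.9 kJ/mol.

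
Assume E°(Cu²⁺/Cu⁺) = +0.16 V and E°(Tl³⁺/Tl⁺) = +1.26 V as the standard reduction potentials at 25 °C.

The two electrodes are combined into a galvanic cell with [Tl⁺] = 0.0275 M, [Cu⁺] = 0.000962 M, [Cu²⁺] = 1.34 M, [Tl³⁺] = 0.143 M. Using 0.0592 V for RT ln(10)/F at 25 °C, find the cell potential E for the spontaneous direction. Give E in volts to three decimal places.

+0.935 V

Tl³⁺/Tl⁺ is the cathode (higher E°), Cu²⁺/Cu⁺ the anode: E°cell = +1.26 − (+0.16) = +1.10 V, n = 2.
Overall: Tl³⁺(aq) + 2 Cu⁺(aq) → Tl⁺(aq) + 2 Cu²⁺(aq)
Q = [Tl⁺]·[Cu²⁺]^2 / ([Tl³⁺]·[Cu⁺]^2); log Q = 5.572.
E = E° − (0.0592/n) log Q = +1.10 − (0.0592/2)(5.572) = +0.935 V.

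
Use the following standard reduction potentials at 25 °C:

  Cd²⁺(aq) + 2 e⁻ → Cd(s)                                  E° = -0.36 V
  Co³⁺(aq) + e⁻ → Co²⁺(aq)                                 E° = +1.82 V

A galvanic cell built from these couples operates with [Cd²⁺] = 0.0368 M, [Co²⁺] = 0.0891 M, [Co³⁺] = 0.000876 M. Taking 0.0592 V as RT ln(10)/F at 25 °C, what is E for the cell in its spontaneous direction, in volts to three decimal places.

Co³⁺/Co²⁺ is the cathode (higher E°), Cd²⁺/Cd the anode: E°cell = +1.82 − (-0.36) = +2.18 V, n = 2.
Overall: 2 Co³⁺(aq) + Cd(s) → 2 Co²⁺(aq) + Cd²⁺(aq)
Q = [Co²⁺]^2·[Cd²⁺] / ([Co³⁺]^2); log Q = 2.581.
E = E° − (0.0592/n) log Q = +2.18 − (0.0592/2)(2.581) = +2.104 V.

+2.104 V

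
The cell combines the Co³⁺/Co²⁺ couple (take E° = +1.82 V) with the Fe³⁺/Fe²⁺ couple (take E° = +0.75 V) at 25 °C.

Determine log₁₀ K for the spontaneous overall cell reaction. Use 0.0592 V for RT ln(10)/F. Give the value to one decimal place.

Cathode: Co³⁺/Co²⁺; anode: Fe³⁺/Fe²⁺. E°cell = +1.07 V, n = 1.
log K = nE°cell / 0.0592 = (1)(+1.07) / 0.0592 = 18.1.

18.1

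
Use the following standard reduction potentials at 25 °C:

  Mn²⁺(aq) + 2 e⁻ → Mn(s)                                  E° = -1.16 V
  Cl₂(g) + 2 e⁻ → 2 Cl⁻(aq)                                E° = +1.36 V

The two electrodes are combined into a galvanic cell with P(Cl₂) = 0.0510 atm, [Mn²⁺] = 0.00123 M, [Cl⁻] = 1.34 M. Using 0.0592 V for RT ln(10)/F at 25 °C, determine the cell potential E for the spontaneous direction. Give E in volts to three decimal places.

+2.560 V

Cl₂/Cl⁻ is the cathode (higher E°), Mn²⁺/Mn the anode: E°cell = +1.36 − (-1.16) = +2.52 V, n = 2.
Overall: Cl₂(g) + Mn(s) → 2 Cl⁻(aq) + Mn²⁺(aq)
Q = [Cl⁻]^2·[Mn²⁺] / (P(Cl₂)); log Q = -1.363.
E = E° − (0.0592/n) log Q = +2.52 − (0.0592/2)(-1.363) = +2.560 V.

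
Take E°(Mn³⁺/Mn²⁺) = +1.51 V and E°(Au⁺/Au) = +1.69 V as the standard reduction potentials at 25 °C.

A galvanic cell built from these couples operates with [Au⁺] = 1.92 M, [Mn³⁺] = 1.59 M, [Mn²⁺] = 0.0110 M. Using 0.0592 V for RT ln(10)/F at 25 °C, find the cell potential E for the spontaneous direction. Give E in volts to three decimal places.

+0.069 V

Au⁺/Au is the cathode (higher E°), Mn³⁺/Mn²⁺ the anode: E°cell = +1.69 − (+1.51) = +0.18 V, n = 1.
Overall: Au⁺(aq) + Mn²⁺(aq) → Au(s) + Mn³⁺(aq)
Q = [Mn³⁺] / ([Au⁺]·[Mn²⁺]); log Q = 1.877.
E = E° − (0.0592/n) log Q = +0.18 − (0.0592/1)(1.877) = +0.069 V.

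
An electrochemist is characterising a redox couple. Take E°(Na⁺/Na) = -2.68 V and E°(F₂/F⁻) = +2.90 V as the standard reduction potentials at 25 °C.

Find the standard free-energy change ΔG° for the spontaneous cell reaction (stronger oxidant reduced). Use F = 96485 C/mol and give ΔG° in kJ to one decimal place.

F₂/F⁻ (E° = +2.90 V) is the cathode; Na⁺/Na (E° = -2.68 V) is the anode, so E°cell = +5.58 V.
Balancing electrons gives n = 2 (lcm of 2 and 1).
ΔG° = −nFE° = −(2)(96485)(+5.58) = -1,076,773 J = -1076.8 kJ.

-1076.8 kJ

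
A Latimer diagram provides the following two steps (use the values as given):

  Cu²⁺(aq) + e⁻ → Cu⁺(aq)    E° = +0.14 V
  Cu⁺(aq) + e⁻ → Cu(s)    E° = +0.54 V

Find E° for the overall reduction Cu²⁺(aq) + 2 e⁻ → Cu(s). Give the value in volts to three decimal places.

+0.340 V

Adding the free-energy changes (−nFE°) of the two steps gives −n₃FE°₃ = −n₁FE°₁ − n₂FE°₂.
E°₃ = (1×+0.14 + 1×+0.54) / 2 = (+0.680) / 2 = +0.340 V.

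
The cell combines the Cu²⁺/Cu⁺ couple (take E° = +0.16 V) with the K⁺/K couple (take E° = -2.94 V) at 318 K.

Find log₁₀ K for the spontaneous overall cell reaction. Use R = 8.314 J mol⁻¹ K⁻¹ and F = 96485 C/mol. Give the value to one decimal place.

Cathode: Cu²⁺/Cu⁺; anode: K⁺/K. E°cell = (+0.16) − (-2.94) = +3.10 V, with n = 1.
ΔG° = −nFE° = −RT ln K, so ln K = nFE°/(RT) = (1)(96485)(+3.10) / ((8.314)(318)) = 113.132.
log₁₀ K = 113.132 / ln 10 = 49.1.

49.1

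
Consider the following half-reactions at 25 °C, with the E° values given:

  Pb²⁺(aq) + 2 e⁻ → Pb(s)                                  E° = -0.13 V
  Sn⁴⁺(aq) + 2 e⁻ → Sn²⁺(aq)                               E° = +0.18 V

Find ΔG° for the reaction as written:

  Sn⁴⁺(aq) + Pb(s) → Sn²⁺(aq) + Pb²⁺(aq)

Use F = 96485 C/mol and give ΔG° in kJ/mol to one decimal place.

-59.8 kJ/mol

As written, Sn⁴⁺/Sn²⁺ is reduced (cathode) and Pb²⁺/Pb is oxidised (anode), so E°cell = (+0.18) − (-0.13) = +0.31 V.
Balancing electrons gives n = 2.
ΔG° = −nFE° = −(2)(96485)(+0.31) = -59,821 J = -59.8 kJ/mol.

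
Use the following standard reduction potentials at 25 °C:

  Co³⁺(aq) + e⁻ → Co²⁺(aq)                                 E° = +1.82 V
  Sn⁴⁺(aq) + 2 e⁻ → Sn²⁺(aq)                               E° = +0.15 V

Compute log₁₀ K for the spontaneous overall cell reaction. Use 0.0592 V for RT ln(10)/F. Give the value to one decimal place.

Cathode: Co³⁺/Co²⁺; anode: Sn⁴⁺/Sn²⁺. E°cell = +1.67 V, n = 2.
log K = nE°cell / 0.0592 = (2)(+1.67) / 0.0592 = 56.4.

56.4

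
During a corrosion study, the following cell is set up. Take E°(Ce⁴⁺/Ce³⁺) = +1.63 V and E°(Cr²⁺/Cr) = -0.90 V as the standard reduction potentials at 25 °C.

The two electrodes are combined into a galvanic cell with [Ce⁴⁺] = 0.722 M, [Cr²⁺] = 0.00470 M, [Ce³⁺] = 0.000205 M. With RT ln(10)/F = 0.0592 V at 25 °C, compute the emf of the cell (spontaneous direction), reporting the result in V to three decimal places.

+2.809 V

Ce⁴⁺/Ce³⁺ is the cathode (higher E°), Cr²⁺/Cr the anode: E°cell = +1.63 − (-0.90) = +2.53 V, n = 2.
Overall: 2 Ce⁴⁺(aq) + Cr(s) → 2 Ce³⁺(aq) + Cr²⁺(aq)
Q = [Ce³⁺]^2·[Cr²⁺] / ([Ce⁴⁺]^2); log Q = -9.421.
E = E° − (0.0592/n) log Q = +2.53 − (0.0592/2)(-9.421) = +2.809 V.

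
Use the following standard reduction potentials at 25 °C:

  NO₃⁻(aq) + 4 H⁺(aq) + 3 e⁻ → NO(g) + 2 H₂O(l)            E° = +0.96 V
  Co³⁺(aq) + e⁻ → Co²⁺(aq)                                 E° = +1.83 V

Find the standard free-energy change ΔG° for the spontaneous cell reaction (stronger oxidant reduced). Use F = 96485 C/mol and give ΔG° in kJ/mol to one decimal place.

Co³⁺/Co²⁺ (E° = +1.83 V) is the cathode; NO₃⁻/NO (E° = +0.96 V) is the anode, so E°cell = +0.87 V.
Balancing electrons gives n = 3 (lcm of 1 and 3).
ΔG° = −nFE° = −(3)(96485)(+0.87) = -251,826 J = -251.8 kJ/mol.

-251.8 kJ/mol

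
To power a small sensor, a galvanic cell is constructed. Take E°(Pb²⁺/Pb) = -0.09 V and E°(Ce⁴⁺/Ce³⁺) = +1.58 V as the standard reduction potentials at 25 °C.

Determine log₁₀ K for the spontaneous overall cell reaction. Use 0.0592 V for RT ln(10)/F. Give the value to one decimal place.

56.4

Cathode: Ce⁴⁺/Ce³⁺; anode: Pb²⁺/Pb. E°cell = +1.67 V, n = 2.
log K = nE°cell / 0.0592 = (2)(+1.67) / 0.0592 = 56.4.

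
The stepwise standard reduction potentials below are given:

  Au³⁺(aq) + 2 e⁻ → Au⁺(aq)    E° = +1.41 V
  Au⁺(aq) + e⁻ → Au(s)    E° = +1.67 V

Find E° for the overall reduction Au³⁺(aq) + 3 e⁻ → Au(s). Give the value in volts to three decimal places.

+1.497 V

Standard free energies of sequential steps add: ΔG°₃ = ΔG°₁ + ΔG°₂, so n₃E°₃ = n₁E°₁ + n₂E°₂.
E°₃ = (2×+1.41 + 1×+1.67) / 3 = (+4.490) / 3 = +1.497 V.
E° values themselves are not directly additive — weighting by electron count is essential.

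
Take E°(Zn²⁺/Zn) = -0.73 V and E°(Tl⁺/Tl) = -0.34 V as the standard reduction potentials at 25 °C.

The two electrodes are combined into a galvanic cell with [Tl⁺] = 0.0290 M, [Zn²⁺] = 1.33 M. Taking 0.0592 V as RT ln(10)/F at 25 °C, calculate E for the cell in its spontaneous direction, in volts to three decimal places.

Tl⁺/Tl is the cathode (higher E°), Zn²⁺/Zn the anode: E°cell = -0.34 − (-0.73) = +0.39 V, n = 2.
Overall: 2 Tl⁺(aq) + Zn(s) → 2 Tl(s) + Zn²⁺(aq)
Q = [Zn²⁺] / ([Tl⁺]^2); log Q = 3.199.
E = E° − (0.0592/n) log Q = +0.39 − (0.0592/2)(3.199) = +0.295 V.

+0.295 V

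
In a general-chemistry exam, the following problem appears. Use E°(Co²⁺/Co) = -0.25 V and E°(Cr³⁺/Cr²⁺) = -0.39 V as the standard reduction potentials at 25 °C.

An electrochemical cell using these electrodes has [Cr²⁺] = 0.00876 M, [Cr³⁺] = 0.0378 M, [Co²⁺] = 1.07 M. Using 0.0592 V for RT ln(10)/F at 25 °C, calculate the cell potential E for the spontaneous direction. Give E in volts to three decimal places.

+0.103 V

Co²⁺/Co is the cathode (higher E°), Cr³⁺/Cr²⁺ the anode: E°cell = -0.25 − (-0.39) = +0.14 V, n = 2.
Overall: Co²⁺(aq) + 2 Cr²⁺(aq) → Co(s) + 2 Cr³⁺(aq)
Q = [Cr³⁺]^2 / ([Co²⁺]·[Cr²⁺]^2); log Q = 1.241.
E = E° − (0.0592/n) log Q = +0.14 − (0.0592/2)(1.241) = +0.103 V.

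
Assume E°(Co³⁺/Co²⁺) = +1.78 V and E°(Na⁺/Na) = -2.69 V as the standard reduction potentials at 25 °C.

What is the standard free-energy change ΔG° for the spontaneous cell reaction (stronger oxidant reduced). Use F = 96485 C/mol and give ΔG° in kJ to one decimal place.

Co³⁺/Co²⁺ (E° = +1.78 V) is the cathode; Na⁺/Na (E° = -2.69 V) is the anode, so E°cell = +4.47 V.
Balancing electrons gives n = 1 (lcm of 1 and 1).
ΔG° = −nFE° = −(1)(96485)(+4.47) = -431,288 J = -431.3 kJ.

-431.3 kJ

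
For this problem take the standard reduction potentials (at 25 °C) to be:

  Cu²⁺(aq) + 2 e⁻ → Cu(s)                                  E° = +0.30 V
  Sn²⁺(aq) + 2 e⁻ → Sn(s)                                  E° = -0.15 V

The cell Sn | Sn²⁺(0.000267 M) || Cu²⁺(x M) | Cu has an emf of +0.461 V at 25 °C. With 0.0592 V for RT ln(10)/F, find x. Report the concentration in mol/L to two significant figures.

Cu²⁺/Cu is the cathode, Sn²⁺/Sn the anode: E°cell = +0.45 V, n = 2.
Overall reaction: Cu²⁺(aq) + Sn(s) → Cu(s) + Sn²⁺(aq); Q = [Sn²⁺]^1/[Cu²⁺]^1.
From E = E° − (0.0592/n) log Q: log Q = (E° − E)·n/0.0592 = (+0.45 − (+0.461))·2/0.0592 = -0.3716.
So 1·log[Cu²⁺] = 1·log(0.000267) − log Q = -3.5735 − (-0.3716) = -3.2019; [Cu²⁺] = 10^(-3.2019) ≈ 0.00063 M.

0.00063 M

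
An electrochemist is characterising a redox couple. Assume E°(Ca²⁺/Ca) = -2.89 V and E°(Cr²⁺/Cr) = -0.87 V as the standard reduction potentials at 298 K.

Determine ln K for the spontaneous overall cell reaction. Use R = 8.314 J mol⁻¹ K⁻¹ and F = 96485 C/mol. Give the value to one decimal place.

157.3

Cathode: Cr²⁺/Cr; anode: Ca²⁺/Ca. E°cell = (-0.87) − (-2.89) = +2.02 V, with n = 2.
ΔG° = −nFE° = −RT ln K, so ln K = nFE°/(RT) = (2)(96485)(+2.02) / ((8.314)(298)) = 157.331.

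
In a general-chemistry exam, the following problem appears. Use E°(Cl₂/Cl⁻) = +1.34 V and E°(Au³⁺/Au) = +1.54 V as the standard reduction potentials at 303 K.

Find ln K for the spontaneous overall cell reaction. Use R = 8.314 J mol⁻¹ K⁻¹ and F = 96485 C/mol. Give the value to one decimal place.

46.0

Cathode: Au³⁺/Au; anode: Cl₂/Cl⁻. E°cell = (+1.54) − (+1.34) = +0.20 V, with n = 6.
ΔG° = −nFE° = −RT ln K, so ln K = nFE°/(RT) = (6)(96485)(+0.20) / ((8.314)(303)) = 45.961.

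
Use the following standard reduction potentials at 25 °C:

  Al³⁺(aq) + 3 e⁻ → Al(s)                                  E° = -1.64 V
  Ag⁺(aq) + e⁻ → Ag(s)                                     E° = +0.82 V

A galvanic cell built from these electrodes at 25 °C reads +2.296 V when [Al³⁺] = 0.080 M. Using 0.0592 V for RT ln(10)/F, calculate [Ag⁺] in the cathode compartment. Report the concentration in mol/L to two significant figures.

Ag⁺/Ag is the cathode, Al³⁺/Al the anode: E°cell = +2.46 V, n = 3.
Overall reaction: 3 Ag⁺(aq) + Al(s) → 3 Ag(s) + Al³⁺(aq); Q = [Al³⁺]^1/[Ag⁺]^3.
From E = E° − (0.0592/n) log Q: log Q = (E° − E)·n/0.0592 = (+2.46 − (+2.296))·3/0.0592 = 8.3108.
So 3·log[Ag⁺] = 1·log(0.08) − log Q = -1.0969 − (8.3108) = -9.4077; log[Ag⁺] = -9.4077 / 3 = -3.1359; [Ag⁺] = 10^(-3.1359) ≈ 0.00073 M.

0.00073 M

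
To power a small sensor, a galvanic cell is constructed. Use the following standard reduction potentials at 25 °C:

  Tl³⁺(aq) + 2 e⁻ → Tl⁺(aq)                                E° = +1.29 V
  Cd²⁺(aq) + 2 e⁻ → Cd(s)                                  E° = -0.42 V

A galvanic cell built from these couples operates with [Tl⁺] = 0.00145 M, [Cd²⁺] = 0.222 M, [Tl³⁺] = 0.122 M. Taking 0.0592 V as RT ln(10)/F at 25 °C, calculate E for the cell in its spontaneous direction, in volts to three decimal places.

+1.786 V

Tl³⁺/Tl⁺ is the cathode (higher E°), Cd²⁺/Cd the anode: E°cell = +1.29 − (-0.42) = +1.71 V, n = 2.
Overall: Tl³⁺(aq) + Cd(s) → Tl⁺(aq) + Cd²⁺(aq)
Q = [Tl⁺]·[Cd²⁺] / ([Tl³⁺]); log Q = -2.579.
E = E° − (0.0592/n) log Q = +1.71 − (0.0592/2)(-2.579) = +1.786 V.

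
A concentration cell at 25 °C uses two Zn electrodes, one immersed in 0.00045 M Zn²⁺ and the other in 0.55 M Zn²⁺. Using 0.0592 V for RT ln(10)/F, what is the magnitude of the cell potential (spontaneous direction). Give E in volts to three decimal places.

For a concentration cell E°cell = 0. The 0.55 M side is the cathode (reduction is favoured where [Zn²⁺] is higher).
With n = 2, E = −(0.0592/2) log([Zn²⁺]ₐₙ/[Zn²⁺]꜀ₐₜ) = −(0.0592/2) log(0.00045/0.55) = −(0.0592/2)(-3.087) = +0.091 V.

+0.091 V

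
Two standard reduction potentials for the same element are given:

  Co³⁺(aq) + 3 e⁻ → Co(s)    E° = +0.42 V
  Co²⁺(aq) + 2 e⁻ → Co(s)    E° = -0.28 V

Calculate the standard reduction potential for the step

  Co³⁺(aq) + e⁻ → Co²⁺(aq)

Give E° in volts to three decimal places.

+1.820 V

Sequential free energies add, so n₃E°₃ = n₁E°₁ + n₂E°₂.
With n₃ = 3, and the known step contributing 2×(-0.28) V, the unknown satisfies 1·E° = 3×(+0.42) − 2×(-0.28) = +1.820.
E° = +1.820 / 1 = +1.820 V.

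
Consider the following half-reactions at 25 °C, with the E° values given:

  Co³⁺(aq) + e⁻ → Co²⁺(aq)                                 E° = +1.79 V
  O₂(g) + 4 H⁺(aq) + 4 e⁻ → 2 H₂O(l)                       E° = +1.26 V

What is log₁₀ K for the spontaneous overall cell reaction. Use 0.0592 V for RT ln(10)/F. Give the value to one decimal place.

35.8

Cathode: Co³⁺/Co²⁺; anode: O₂/H₂O. E°cell = +0.53 V, n = 4.
log K = nE°cell / 0.0592 = (4)(+0.53) / 0.0592 = 35.8.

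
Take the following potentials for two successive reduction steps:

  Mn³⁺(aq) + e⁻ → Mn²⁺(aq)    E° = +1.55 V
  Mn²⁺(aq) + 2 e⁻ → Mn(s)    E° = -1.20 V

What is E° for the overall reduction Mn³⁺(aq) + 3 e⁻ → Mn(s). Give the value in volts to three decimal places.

-0.283 V

Adding the free-energy changes (−nFE°) of the two steps gives −n₃FE°₃ = −n₁FE°₁ − n₂FE°₂.
E°₃ = (1×+1.55 + 2×-1.20) / 3 = (-0.850) / 3 = -0.283 V.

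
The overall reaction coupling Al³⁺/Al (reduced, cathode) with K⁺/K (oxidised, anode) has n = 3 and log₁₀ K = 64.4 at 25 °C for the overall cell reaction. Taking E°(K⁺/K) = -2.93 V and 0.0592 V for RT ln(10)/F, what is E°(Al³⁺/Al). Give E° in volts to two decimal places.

E°cell = (0.0592/n)·log K = (0.0592/3)(64.4) = +1.271 V.
Since Al³⁺/Al is the cathode and K⁺/K the anode, E°cell = E°(Al³⁺/Al) − E°(K⁺/K).
So E°(Al³⁺/Al) = E°cell + E°(K⁺/K) = +1.271 + (-2.93) = -1.66 V.

-1.66 V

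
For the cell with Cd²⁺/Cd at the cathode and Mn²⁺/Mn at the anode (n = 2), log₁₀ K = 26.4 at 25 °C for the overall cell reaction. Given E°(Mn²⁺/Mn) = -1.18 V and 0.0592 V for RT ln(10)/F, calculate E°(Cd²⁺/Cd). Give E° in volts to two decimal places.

-0.40 V

E°cell = (0.0592/n)·log K = (0.0592/2)(26.4) = +0.781 V.
Since Cd²⁺/Cd is the cathode and Mn²⁺/Mn the anode, E°cell = E°(Cd²⁺/Cd) − E°(Mn²⁺/Mn).
So E°(Cd²⁺/Cd) = E°cell + E°(Mn²⁺/Mn) = +0.781 + (-1.18) = -0.40 V.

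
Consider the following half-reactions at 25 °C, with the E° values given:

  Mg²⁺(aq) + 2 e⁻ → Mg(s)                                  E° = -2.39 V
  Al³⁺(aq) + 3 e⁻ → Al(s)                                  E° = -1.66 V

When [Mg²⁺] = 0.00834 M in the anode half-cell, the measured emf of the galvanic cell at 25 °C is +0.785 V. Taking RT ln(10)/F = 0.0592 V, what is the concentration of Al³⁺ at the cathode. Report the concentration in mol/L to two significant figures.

Al³⁺/Al is the cathode, Mg²⁺/Mg the anode: E°cell = +0.73 V, n = 6.
Overall reaction: 2 Al³⁺(aq) + 3 Mg(s) → 2 Al(s) + 3 Mg²⁺(aq); Q = [Mg²⁺]^3/[Al³⁺]^2.
From E = E° − (0.0592/n) log Q: log Q = (E° − E)·n/0.0592 = (+0.73 − (+0.785))·6/0.0592 = -5.5743.
So 2·log[Al³⁺] = 3·log(0.00834) − log Q = -6.2365 − (-5.5743) = -0.6622; log[Al³⁺] = -0.6622 / 2 = -0.3311; [Al³⁺] = 10^(-0.3311) ≈ 0.47 M.

0.47 M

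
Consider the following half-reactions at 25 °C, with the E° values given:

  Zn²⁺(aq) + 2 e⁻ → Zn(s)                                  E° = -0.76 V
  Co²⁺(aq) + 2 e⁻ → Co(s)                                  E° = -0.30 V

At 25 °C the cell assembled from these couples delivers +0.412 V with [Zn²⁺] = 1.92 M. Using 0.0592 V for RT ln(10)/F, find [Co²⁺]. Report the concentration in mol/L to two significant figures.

Co²⁺/Co is the cathode, Zn²⁺/Zn the anode: E°cell = +0.46 V, n = 2.
Overall reaction: Co²⁺(aq) + Zn(s) → Co(s) + Zn²⁺(aq); Q = [Zn²⁺]^1/[Co²⁺]^1.
From E = E° − (0.0592/n) log Q: log Q = (E° − E)·n/0.0592 = (+0.46 − (+0.412))·2/0.0592 = 1.6216.
So 1·log[Co²⁺] = 1·log(1.92) − log Q = 0.2833 − (1.6216) = -1.3383; [Co²⁺] = 10^(-1.3383) ≈ 0.046 M.

0.046 M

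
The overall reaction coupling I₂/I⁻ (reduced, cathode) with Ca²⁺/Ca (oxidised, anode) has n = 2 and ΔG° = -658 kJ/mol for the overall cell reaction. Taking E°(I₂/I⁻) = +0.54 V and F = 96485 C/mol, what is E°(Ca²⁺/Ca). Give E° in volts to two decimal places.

-2.87 V

E°cell = −ΔG°/(nF) = −(-658×10³)/((2)(96485)) = +3.410 V.
Since I₂/I⁻ is the cathode and Ca²⁺/Ca the anode, E°cell = E°(I₂/I⁻) − E°(Ca²⁺/Ca).
So E°(Ca²⁺/Ca) = E°(I₂/I⁻) − E°cell = (+0.54) − (+3.410) = -2.87 V.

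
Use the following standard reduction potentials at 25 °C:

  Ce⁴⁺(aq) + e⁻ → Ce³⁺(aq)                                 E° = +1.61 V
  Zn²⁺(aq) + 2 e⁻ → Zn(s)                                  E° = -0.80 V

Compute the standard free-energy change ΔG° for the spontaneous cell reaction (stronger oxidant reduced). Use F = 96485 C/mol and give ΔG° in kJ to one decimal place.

-465.1 kJ

Ce⁴⁺/Ce³⁺ (E° = +1.61 V) is the cathode; Zn²⁺/Zn (E° = -0.80 V) is the anode, so E°cell = +2.41 V.
Balancing electrons gives n = 2 (lcm of 1 and 2).
ΔG° = −nFE° = −(2)(96485)(+2.41) = -465,058 J = -465.1 kJ.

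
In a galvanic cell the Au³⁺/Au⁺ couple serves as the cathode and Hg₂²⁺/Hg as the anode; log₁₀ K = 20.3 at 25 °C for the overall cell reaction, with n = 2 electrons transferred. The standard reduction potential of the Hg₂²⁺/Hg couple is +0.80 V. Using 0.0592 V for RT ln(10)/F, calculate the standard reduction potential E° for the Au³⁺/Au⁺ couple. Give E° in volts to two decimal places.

+1.40 V

E°cell = (0.0592/n)·log K = (0.0592/2)(20.3) = +0.601 V.
Since Au³⁺/Au⁺ is the cathode and Hg₂²⁺/Hg the anode, E°cell = E°(Au³⁺/Au⁺) − E°(Hg₂²⁺/Hg).
So E°(Au³⁺/Au⁺) = E°cell + E°(Hg₂²⁺/Hg) = +0.601 + (+0.80) = +1.40 V.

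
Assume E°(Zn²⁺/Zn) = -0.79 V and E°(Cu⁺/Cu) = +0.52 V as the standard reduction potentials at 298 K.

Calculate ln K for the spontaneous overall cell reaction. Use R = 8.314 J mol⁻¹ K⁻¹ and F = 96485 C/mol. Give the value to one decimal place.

Cathode: Cu⁺/Cu; anode: Zn²⁺/Zn. E°cell = (+0.52) − (-0.79) = +1.31 V, with n = 2.
ΔG° = −nFE° = −RT ln K, so ln K = nFE°/(RT) = (2)(96485)(+1.31) / ((8.314)(298)) = 102.032.

102.0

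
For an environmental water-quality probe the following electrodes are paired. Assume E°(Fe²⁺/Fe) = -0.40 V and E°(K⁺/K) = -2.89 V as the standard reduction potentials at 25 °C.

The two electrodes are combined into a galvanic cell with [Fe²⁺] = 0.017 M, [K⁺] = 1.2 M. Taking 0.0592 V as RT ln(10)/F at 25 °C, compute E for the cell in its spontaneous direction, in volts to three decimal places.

+2.433 V

Fe²⁺/Fe is the cathode (higher E°), K⁺/K the anode: E°cell = -0.40 − (-2.89) = +2.49 V, n = 2.
Overall: Fe²⁺(aq) + 2 K(s) → Fe(s) + 2 K⁺(aq)
Q = [K⁺]^2 / ([Fe²⁺]); log Q = 1.928.
E = E° − (0.0592/n) log Q = +2.49 − (0.0592/2)(1.928) = +2.433 V.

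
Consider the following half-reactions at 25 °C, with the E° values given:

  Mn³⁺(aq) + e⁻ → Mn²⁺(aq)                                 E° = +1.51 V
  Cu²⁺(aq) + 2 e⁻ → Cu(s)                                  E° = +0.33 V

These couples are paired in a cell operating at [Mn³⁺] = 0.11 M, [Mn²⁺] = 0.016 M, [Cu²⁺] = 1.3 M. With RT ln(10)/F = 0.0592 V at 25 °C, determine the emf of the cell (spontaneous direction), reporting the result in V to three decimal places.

+1.226 V

Mn³⁺/Mn²⁺ is the cathode (higher E°), Cu²⁺/Cu the anode: E°cell = +1.51 − (+0.33) = +1.18 V, n = 2.
Overall: 2 Mn³⁺(aq) + Cu(s) → 2 Mn²⁺(aq) + Cu²⁺(aq)
Q = [Mn²⁺]^2·[Cu²⁺] / ([Mn³⁺]^2); log Q = -1.561.
E = E° − (0.0592/n) log Q = +1.18 − (0.0592/2)(-1.561) = +1.226 V.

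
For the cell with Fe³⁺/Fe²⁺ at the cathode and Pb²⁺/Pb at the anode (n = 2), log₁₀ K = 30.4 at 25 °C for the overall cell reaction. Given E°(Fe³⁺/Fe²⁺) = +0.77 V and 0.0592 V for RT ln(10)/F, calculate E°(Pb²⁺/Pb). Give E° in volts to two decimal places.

-0.13 V

E°cell = (0.0592/n)·log K = (0.0592/2)(30.4) = +0.900 V.
Since Fe³⁺/Fe²⁺ is the cathode and Pb²⁺/Pb the anode, E°cell = E°(Fe³⁺/Fe²⁺) − E°(Pb²⁺/Pb).
So E°(Pb²⁺/Pb) = E°(Fe³⁺/Fe²⁺) − E°cell = (+0.77) − (+0.900) = -0.13 V.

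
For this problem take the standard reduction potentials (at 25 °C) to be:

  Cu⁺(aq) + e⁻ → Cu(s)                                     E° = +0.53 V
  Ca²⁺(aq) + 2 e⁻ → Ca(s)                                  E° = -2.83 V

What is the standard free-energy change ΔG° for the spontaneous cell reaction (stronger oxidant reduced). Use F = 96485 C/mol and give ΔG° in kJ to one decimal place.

-648.4 kJ

Cu⁺/Cu (E° = +0.53 V) is the cathode; Ca²⁺/Ca (E° = -2.83 V) is the anode, so E°cell = +3.36 V.
Balancing electrons gives n = 2 (lcm of 1 and 2).
ΔG° = −nFE° = −(2)(96485)(+3.36) = -648,379 J = -648.4 kJ.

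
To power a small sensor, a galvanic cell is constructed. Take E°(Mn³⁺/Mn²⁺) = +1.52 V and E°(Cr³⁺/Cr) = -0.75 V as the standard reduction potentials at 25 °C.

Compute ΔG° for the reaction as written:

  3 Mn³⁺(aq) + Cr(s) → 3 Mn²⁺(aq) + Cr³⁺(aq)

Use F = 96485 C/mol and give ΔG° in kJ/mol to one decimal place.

-657.1 kJ/mol

As written, Mn³⁺/Mn²⁺ is reduced (cathode) and Cr³⁺/Cr is oxidised (anode), so E°cell = (+1.52) − (-0.75) = +2.27 V.
Balancing electrons gives n = 3.
ΔG° = −nFE° = −(3)(96485)(+2.27) = -657,063 J = -657.1 kJ/mol.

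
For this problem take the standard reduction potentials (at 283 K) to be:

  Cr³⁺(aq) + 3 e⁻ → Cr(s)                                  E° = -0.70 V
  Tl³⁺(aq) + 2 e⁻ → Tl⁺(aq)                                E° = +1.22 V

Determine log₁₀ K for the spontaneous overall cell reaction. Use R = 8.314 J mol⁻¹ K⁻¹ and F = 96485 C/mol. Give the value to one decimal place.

Cathode: Tl³⁺/Tl⁺; anode: Cr³⁺/Cr. E°cell = (+1.22) − (-0.70) = +1.92 V, with n = 6.
ΔG° = −nFE° = −RT ln K, so ln K = nFE°/(RT) = (6)(96485)(+1.92) / ((8.314)(283)) = 472.406.
log₁₀ K = 472.406 / ln 10 = 205.2.

205.2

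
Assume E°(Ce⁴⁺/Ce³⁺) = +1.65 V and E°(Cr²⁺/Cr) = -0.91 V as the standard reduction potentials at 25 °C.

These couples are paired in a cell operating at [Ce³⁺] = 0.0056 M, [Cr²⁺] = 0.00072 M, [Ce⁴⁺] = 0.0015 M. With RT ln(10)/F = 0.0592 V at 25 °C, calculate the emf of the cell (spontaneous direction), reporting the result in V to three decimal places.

Ce⁴⁺/Ce³⁺ is the cathode (higher E°), Cr²⁺/Cr the anode: E°cell = +1.65 − (-0.91) = +2.56 V, n = 2.
Overall: 2 Ce⁴⁺(aq) + Cr(s) → 2 Ce³⁺(aq) + Cr²⁺(aq)
Q = [Ce³⁺]^2·[Cr²⁺] / ([Ce⁴⁺]^2); log Q = -1.998.
E = E° − (0.0592/n) log Q = +2.56 − (0.0592/2)(-1.998) = +2.619 V.

+2.619 V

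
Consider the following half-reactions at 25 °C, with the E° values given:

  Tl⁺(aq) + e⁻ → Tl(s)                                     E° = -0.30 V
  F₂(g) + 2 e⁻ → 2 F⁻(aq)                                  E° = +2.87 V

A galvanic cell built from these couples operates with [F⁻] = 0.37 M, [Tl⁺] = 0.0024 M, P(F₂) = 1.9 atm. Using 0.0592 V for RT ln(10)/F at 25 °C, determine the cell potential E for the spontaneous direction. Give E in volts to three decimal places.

F₂/F⁻ is the cathode (higher E°), Tl⁺/Tl the anode: E°cell = +2.87 − (-0.30) = +3.17 V, n = 2.
Overall: F₂(g) + 2 Tl(s) → 2 F⁻(aq) + 2 Tl⁺(aq)
Q = [F⁻]^2·[Tl⁺]^2 / (P(F₂)); log Q = -6.382.
E = E° − (0.0592/n) log Q = +3.17 − (0.0592/2)(-6.382) = +3.359 V.

+3.359 V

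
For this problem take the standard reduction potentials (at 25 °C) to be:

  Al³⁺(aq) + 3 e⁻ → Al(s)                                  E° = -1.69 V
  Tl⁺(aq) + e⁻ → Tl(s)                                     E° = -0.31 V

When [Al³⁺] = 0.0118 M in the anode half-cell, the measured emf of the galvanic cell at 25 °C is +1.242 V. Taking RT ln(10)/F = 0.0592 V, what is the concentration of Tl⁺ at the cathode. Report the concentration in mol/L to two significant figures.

0.0011 M

Tl⁺/Tl is the cathode, Al³⁺/Al the anode: E°cell = +1.38 V, n = 3.
Overall reaction: 3 Tl⁺(aq) + Al(s) → 3 Tl(s) + Al³⁺(aq); Q = [Al³⁺]^1/[Tl⁺]^3.
From E = E° − (0.0592/n) log Q: log Q = (E° − E)·n/0.0592 = (+1.38 − (+1.242))·3/0.0592 = 6.9932.
So 3·log[Tl⁺] = 1·log(0.0118) − log Q = -1.9281 − (6.9932) = -8.9213; log[Tl⁺] = -8.9213 / 3 = -2.9738; [Tl⁺] = 10^(-2.9738) ≈ 0.0011 M.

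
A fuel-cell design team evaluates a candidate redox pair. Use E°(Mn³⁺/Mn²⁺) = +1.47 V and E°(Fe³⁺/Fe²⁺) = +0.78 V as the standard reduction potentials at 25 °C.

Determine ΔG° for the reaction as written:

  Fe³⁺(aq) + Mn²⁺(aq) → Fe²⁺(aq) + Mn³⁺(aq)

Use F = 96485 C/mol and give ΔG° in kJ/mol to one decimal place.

As written, Fe³⁺/Fe²⁺ is reduced (cathode) and Mn³⁺/Mn²⁺ is oxidised (anode), so E°cell = (+0.78) − (+1.47) = -0.69 V.
Balancing electrons gives n = 1.
ΔG° = −nFE° = −(1)(96485)(-0.69) = 66,575 J = +66.6 kJ/mol.

+66.6 kJ/mol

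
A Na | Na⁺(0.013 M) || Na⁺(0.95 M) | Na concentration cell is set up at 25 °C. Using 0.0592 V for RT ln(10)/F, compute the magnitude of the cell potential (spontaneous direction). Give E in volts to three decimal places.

+0.110 V

For a concentration cell E°cell = 0. The 0.95 M side is the cathode (reduction is favoured where [Na⁺] is higher).
With n = 1, E = −(0.0592/1) log([Na⁺]ₐₙ/[Na⁺]꜀ₐₜ) = −(0.0592/1) log(0.013/0.95) = −(0.0592/1)(-1.864) = +0.110 V.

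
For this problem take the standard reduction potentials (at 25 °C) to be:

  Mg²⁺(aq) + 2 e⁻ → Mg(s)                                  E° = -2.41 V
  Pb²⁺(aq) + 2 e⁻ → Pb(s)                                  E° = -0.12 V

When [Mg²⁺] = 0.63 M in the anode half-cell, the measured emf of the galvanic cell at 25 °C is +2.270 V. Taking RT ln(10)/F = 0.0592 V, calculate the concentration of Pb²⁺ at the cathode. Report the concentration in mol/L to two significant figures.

0.13 M

Pb²⁺/Pb is the cathode, Mg²⁺/Mg the anode: E°cell = +2.29 V, n = 2.
Overall reaction: Pb²⁺(aq) + Mg(s) → Pb(s) + Mg²⁺(aq); Q = [Mg²⁺]^1/[Pb²⁺]^1.
From E = E° − (0.0592/n) log Q: log Q = (E° − E)·n/0.0592 = (+2.29 − (+2.270))·2/0.0592 = 0.6757.
So 1·log[Pb²⁺] = 1·log(0.63) − log Q = -0.2007 − (0.6757) = -0.8764; [Pb²⁺] = 10^(-0.8764) ≈ 0.13 M.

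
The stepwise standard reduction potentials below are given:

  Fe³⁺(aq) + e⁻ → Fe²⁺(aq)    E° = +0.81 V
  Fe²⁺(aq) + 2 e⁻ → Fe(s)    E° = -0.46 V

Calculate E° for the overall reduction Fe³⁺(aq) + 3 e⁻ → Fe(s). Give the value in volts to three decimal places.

Adding the free-energy changes (−nFE°) of the two steps gives −n₃FE°₃ = −n₁FE°₁ − n₂FE°₂.
E°₃ = (1×+0.81 + 2×-0.46) / 3 = (-0.110) / 3 = -0.037 V.

-0.037 V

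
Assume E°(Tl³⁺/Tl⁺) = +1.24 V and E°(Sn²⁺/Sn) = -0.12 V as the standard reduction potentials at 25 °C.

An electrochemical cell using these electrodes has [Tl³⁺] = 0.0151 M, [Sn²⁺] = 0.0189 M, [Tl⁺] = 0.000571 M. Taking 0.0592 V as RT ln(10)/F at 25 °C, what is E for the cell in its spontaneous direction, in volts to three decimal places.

+1.453 V

Tl³⁺/Tl⁺ is the cathode (higher E°), Sn²⁺/Sn the anode: E°cell = +1.24 − (-0.12) = +1.36 V, n = 2.
Overall: Tl³⁺(aq) + Sn(s) → Tl⁺(aq) + Sn²⁺(aq)
Q = [Tl⁺]·[Sn²⁺] / ([Tl³⁺]); log Q = -3.146.
E = E° − (0.0592/n) log Q = +1.36 − (0.0592/2)(-3.146) = +1.453 V.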